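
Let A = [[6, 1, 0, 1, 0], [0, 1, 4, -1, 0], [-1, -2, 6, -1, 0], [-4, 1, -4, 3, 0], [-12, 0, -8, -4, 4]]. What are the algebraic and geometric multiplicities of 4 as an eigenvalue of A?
The characteristic polynomial is (x - 4)^5, so the factor x - 4 appears with exponent 5: the algebraic multiplicity is 5.

rank(A - 4I) = 2, so the eigenspace has dimension 5 - 2 = 3: the geometric multiplicity is 3.

Since 3 < 5, A is not diagonalizable.

algebraic multiplicity 5, geometric multiplicity 3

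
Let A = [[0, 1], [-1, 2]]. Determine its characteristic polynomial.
χ_A(x) = (x - 1)^2

xI - A = [[x, -1], [1, x - 2]].

Expanding det(xI - A) along the first row:
det(xI - A) = + (x)·det([[x - 2]]) - (-1)·det([[1]]).

Evaluating gives χ_A(x) = x^2 - 2x + 1 = (x - 1)^2.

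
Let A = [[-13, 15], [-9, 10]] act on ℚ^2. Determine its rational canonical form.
The invariant factors of A (the non-unit diagonal entries of the Smith normal form of xI - A over ℚ[x]) are x^2 + 3x + 5, each dividing the next. The characteristic polynomial is their product, x^2 + 3x + 5.

The rational canonical form is the block-diagonal matrix of companion matrices C(f_i):
R = [[0, -5], [1, -3]].

Note the characteristic polynomial does not split into linear factors over ℚ, so A has no Jordan form over ℚ; the rational canonical form exists over any field.

R = [[0, -5], [1, -3]]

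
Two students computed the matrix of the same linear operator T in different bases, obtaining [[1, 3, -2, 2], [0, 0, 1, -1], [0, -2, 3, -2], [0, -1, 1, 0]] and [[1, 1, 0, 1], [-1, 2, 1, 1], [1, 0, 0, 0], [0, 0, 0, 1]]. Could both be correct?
Yes.

Two matrices over a field are similar if and only if they have the same invariant factors.

Both A and B have characteristic polynomial (x - 1)^4 and minimal polynomial (x - 1)^3. Computing further, both have invariant factors x - 1, (x - 1)^3. Hence A and B are similar.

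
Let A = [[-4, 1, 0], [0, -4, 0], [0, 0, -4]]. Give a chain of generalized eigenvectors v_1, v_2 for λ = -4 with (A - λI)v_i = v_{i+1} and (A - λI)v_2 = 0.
We seek v_1 ∈ ker((A + 4I)^2) \ ker(A + 4I), then set v_{i+1} = (A + 4I) v_i.

One such chain is v_1 = [[0, 1, 0]]^T, v_2 = [[1, 0, 0]]^T. Check: (A + 4I) v_2 = [[0, 0, 0]]^T = 0.

v_1 = [[0, 1, 0]]^T, v_2 = [[1, 0, 0]]^T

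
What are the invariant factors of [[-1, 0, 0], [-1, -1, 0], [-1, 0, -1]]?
x + 1, (x + 1)^2

The Jordan structure of A has elementary divisors (x + 1)^2, (x + 1). Arranging the block sizes at each eigenvalue in decreasing order and taking row products gives the invariant factors.

Invariant factors (smallest first, each dividing the next): x + 1, (x + 1)^2.

Check: the last factor (x + 1)^2 is the minimal polynomial, and the product (x + 1)^3 is the characteristic polynomial.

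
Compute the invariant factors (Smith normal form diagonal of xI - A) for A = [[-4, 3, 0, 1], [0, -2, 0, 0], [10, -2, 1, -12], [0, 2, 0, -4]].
(x - 1)(x + 2)(x + 4)^2

The Jordan structure of A has elementary divisors (x + 4)^2, (x + 2), (x - 1). Arranging the block sizes at each eigenvalue in decreasing order and taking row products gives the invariant factors.

Invariant factors (smallest first, each dividing the next): (x - 1)(x + 2)(x + 4)^2.

Check: the last factor (x - 1)(x + 2)(x + 4)^2 is the minimal polynomial, and the product (x - 1)(x + 2)(x + 4)^2 is the characteristic polynomial.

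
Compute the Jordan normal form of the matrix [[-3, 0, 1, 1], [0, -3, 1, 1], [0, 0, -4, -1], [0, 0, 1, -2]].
The characteristic polynomial is det(xI - A) = (x + 3)^4, so the eigenvalues are -3 (algebraic multiplicity 4).

For λ = -3: rank(A + 3I) = 1, rank((A + 3I)^2) = 0. The eigenspace has dimension 4 - 1 = 3, so there are 3 Jordan blocks; the rank sequence gives block sizes [2, 1, 1].

Assembling the blocks gives the Jordan form J above.

J = [[-3, 1, 0, 0], [0, -3, 0, 0], [0, 0, -3, 0], [0, 0, 0, -3]]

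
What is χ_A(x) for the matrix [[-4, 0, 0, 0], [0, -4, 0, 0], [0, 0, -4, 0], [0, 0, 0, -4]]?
xI - A = [[x + 4, 0, 0, 0], [0, x + 4, 0, 0], [0, 0, x + 4, 0], [0, 0, 0, x + 4]].

Expanding det(xI - A) along the first row:
det(xI - A) = + (x + 4)·det([[x + 4, 0, 0], [0, x + 4, 0], [0, 0, x + 4]]) - (0)·det([[0, 0, 0], [0, x + 4, 0], [0, 0, x + 4]]) + (0)·det([[0, x + 4, 0], [0, 0, 0], [0, 0, x + 4]]) - (0)·det([[0, x + 4, 0], [0, 0, x + 4], [0, 0, 0]]).

Evaluating gives χ_A(x) = x^4 + 16x^3 + 96x^2 + 256x + 256 = (x + 4)^4.

χ_A(x) = (x + 4)^4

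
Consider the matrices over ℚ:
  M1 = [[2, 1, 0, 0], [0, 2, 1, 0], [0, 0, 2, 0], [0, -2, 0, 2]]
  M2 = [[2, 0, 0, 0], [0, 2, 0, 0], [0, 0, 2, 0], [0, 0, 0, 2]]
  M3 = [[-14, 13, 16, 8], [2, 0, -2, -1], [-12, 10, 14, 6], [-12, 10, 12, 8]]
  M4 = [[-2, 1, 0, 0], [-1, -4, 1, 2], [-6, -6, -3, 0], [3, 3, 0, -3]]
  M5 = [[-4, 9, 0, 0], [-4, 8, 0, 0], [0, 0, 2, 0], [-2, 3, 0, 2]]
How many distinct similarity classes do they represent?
4 classes: {M1, M3}, {M2}, {M4}, {M5}

Characteristic polynomials: χ_{M1} = (x - 2)^4, χ_{M2} = (x - 2)^4, χ_{M3} = (x - 2)^4, χ_{M4} = (x + 3)^4, χ_{M5} = (x - 2)^4.

{M1, M3}: invariant factors x - 2, (x - 2)^3.

{M2}: invariant factors x - 2, x - 2, x - 2, x - 2.

{M4}: invariant factors x + 3, (x + 3)^3.

{M5}: invariant factors x - 2, x - 2, (x - 2)^2.

Matrices are similar if and only if their invariant-factor lists agree; the partition into similarity classes is {M1, M3}, {M2}, {M4}, {M5}.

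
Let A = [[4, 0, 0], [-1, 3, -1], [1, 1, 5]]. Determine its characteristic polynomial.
χ_A(x) = (x - 4)^3

xI - A = [[x - 4, 0, 0], [1, x - 3, 1], [-1, -1, x - 5]].

Expanding det(xI - A) along the first row:
det(xI - A) = + (x - 4)·det([[x - 3, 1], [-1, x - 5]]) - (0)·det([[1, 1], [-1, x - 5]]) + (0)·det([[1, x - 3], [-1, -1]]).

Evaluating gives χ_A(x) = x^3 - 12x^2 + 48x - 64 = (x - 4)^3.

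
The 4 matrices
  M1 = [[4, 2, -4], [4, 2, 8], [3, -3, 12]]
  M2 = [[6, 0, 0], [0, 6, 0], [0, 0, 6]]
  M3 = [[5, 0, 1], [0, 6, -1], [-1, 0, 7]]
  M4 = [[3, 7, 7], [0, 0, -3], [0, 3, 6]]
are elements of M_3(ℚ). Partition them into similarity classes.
4 classes: {M1}, {M2}, {M3}, {M4}

Characteristic polynomials: χ_{M1} = (x - 6)^3, χ_{M2} = (x - 6)^3, χ_{M3} = (x - 6)^3, χ_{M4} = (x - 3)^3.

{M1}: invariant factors x - 6, (x - 6)^2.

{M2}: invariant factors x - 6, x - 6, x - 6.

{M3}: invariant factors (x - 6)^3.

{M4}: invariant factors x - 3, (x - 3)^2.

Matrices are similar if and only if their invariant-factor lists agree; the partition into similarity classes is {M1}, {M2}, {M3}, {M4}.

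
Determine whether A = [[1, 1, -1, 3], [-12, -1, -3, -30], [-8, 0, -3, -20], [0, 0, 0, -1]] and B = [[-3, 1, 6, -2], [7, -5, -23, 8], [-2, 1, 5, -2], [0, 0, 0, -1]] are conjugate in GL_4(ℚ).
Yes.

Two matrices over a field are similar if and only if they have the same invariant factors.

Both A and B have characteristic polynomial (x + 1)^4 and minimal polynomial (x + 1)^3. Computing further, both have invariant factors x + 1, (x + 1)^3. Hence A and B are similar.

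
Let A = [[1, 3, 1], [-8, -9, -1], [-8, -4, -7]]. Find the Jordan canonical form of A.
J = [[-5, 1, 0], [0, -5, 1], [0, 0, -5]]

The characteristic polynomial is det(xI - A) = (x + 5)^3, so the eigenvalues are -5 (algebraic multiplicity 3).

For λ = -5: rank(A + 5I) = 2, rank((A + 5I)^2) = 1, rank((A + 5I)^3) = 0. The eigenspace has dimension 3 - 2 = 1, so there is 1 Jordan block; the rank sequence gives block sizes [3].

Assembling the blocks gives the Jordan form J above.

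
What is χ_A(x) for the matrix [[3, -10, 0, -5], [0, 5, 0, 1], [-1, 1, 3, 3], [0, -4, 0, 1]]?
χ_A(x) = (x - 3)^4

xI - A = [[x - 3, 10, 0, 5], [0, x - 5, 0, -1], [1, -1, x - 3, -3], [0, 4, 0, x - 1]].

Expanding det(xI - A) along the first row:
det(xI - A) = + (x - 3)·det([[x - 5, 0, -1], [-1, x - 3, -3], [4, 0, x - 1]]) - (10)·det([[0, 0, -1], [1, x - 3, -3], [0, 0, x - 1]]) + (0)·det([[0, x - 5, -1], [1, -1, -3], [0, 4, x - 1]]) - (5)·det([[0, x - 5, 0], [1, -1, x - 3], [0, 4, 0]]).

Evaluating gives χ_A(x) = x^4 - 12x^3 + 54x^2 - 108x + 81 = (x - 3)^4.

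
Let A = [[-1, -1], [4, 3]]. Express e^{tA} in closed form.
A has Jordan form J = [[1, 1], [0, 1]] with A = PJP^{-1}, so e^{tA} = P e^{tJ} P^{-1}.

For a Jordan block J_k(λ), e^{tJ_k(λ)} = e^{λt} · (I + tN + t^2 N^2/2! + ... + t^{k-1} N^{k-1}/(k-1)!) where N is the nilpotent superdiagonal part.

Assembling the blocks and conjugating back gives the entries of e^{tA} as shown above.

e^{tA} = [[(1 - 2*t)*e^{t}, -t*e^{t}], [4*t*e^{t}, (2*t + 1)*e^{t}]]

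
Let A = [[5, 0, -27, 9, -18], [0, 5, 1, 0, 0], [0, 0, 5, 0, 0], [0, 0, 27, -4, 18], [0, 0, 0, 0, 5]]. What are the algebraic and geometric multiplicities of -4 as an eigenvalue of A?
The characteristic polynomial is (x - 5)^4(x + 4), so the factor x + 4 appears with exponent 1: the algebraic multiplicity is 1.

rank(A + 4I) = 4, so the eigenspace has dimension 5 - 4 = 1: the geometric multiplicity is 1.

algebraic multiplicity 1, geometric multiplicity 1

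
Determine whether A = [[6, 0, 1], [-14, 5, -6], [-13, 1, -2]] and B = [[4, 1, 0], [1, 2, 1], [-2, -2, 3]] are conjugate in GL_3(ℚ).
Two matrices over a field are similar if and only if they have the same invariant factors.

Both A and B have characteristic polynomial (x - 3)^3 and minimal polynomial (x - 3)^3. Computing further, both have invariant factors (x - 3)^3. Hence A and B are similar.

Yes.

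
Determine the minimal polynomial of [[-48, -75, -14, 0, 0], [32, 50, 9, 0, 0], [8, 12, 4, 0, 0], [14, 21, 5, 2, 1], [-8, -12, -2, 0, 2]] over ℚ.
m_A(x) = (x - 2)^3

The characteristic polynomial factors as (x - 2)^5. The minimal polynomial is ∏(x - λ)^{k_λ} where k_λ is the size of the largest Jordan block at λ.

For λ = 2: rank(A - 2I) = 3, and the largest Jordan block has size 3 (the smallest k with rank((A - 2I)^k) = rank((A - 2I)^(k+1))).

So m_A(x) = (x - 2)^3.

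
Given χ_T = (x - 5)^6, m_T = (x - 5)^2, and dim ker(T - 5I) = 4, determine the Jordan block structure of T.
Jordan blocks: (5, 2), (5, 2), (5, 1), (5, 1)

λ = 5: algebraic multiplicity 6 (exponent in χ_T), largest block size 2 (exponent in m_T), 4 blocks (geometric multiplicity). These force block sizes [2, 2, 1, 1].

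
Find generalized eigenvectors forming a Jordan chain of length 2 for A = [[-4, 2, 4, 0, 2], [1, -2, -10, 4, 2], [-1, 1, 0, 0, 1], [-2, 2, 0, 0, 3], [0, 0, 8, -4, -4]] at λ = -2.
v_1 = [[0, -1, 0, 0, 1]]^T, v_2 = [[0, 2, 0, 1, -2]]^T

We seek v_1 ∈ ker((A + 2I)^2) \ ker(A + 2I), then set v_{i+1} = (A + 2I) v_i.

One such chain is v_1 = [[0, -1, 0, 0, 1]]^T, v_2 = [[0, 2, 0, 1, -2]]^T. Check: (A + 2I) v_2 = [[0, 0, 0, 0, 0]]^T = 0.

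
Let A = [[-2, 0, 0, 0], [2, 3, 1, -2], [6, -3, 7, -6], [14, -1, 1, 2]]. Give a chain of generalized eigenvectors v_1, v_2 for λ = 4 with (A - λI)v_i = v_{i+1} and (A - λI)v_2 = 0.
v_1 = [[0, 1, 4, 1]]^T, v_2 = [[0, 1, 3, 1]]^T

We seek v_1 ∈ ker((A - 4I)^2) \ ker(A - 4I), then set v_{i+1} = (A - 4I) v_i.

One such chain is v_1 = [[0, 1, 4, 1]]^T, v_2 = [[0, 1, 3, 1]]^T. Check: (A - 4I) v_2 = [[0, 0, 0, 0]]^T = 0.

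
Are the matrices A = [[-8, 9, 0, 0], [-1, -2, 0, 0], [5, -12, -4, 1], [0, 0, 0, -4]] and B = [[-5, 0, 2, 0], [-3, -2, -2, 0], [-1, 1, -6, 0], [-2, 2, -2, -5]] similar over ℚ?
No.

Both have characteristic polynomial (x + 4)^2(x + 5)^2, but the minimal polynomial of A is (x + 4)^2(x + 5)^2 while the minimal polynomial of B is (x + 4)^2(x + 5). The minimal polynomial is a similarity invariant, so A and B are not similar.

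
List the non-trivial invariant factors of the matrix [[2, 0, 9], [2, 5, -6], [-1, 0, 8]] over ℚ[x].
The Jordan structure of A has elementary divisors (x - 5)^2, (x - 5). Arranging the block sizes at each eigenvalue in decreasing order and taking row products gives the invariant factors.

Invariant factors (smallest first, each dividing the next): x - 5, (x - 5)^2.

Check: the last factor (x - 5)^2 is the minimal polynomial, and the product (x - 5)^3 is the characteristic polynomial.

x - 5, (x - 5)^2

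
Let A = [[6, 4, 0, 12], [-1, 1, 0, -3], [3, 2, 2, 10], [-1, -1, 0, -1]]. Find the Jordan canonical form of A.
J = [[2, 1, 0, 0], [0, 2, 0, 0], [0, 0, 2, 1], [0, 0, 0, 2]]

The characteristic polynomial is det(xI - A) = (x - 2)^4, so the eigenvalues are 2 (algebraic multiplicity 4).

For λ = 2: rank(A - 2I) = 2, rank((A - 2I)^2) = 0. The eigenspace has dimension 4 - 2 = 2, so there are 2 Jordan blocks; the rank sequence gives block sizes [2, 2].

Assembling the blocks gives the Jordan form J above.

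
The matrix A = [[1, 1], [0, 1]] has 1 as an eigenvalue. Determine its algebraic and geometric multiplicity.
algebraic multiplicity 2, geometric multiplicity 1

The characteristic polynomial is (x - 1)^2, so the factor x - 1 appears with exponent 2: the algebraic multiplicity is 2.

rank(A - I) = 1, so the eigenspace has dimension 2 - 1 = 1: the geometric multiplicity is 1.

Since 1 < 2, A is not diagonalizable.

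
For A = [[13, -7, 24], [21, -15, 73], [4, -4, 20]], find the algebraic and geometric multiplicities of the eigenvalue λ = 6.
algebraic multiplicity 3, geometric multiplicity 1

The characteristic polynomial is (x - 6)^3, so the factor x - 6 appears with exponent 3: the algebraic multiplicity is 3.

rank(A - 6I) = 2, so the eigenspace has dimension 3 - 2 = 1: the geometric multiplicity is 1.

Since 1 < 3, A is not diagonalizable.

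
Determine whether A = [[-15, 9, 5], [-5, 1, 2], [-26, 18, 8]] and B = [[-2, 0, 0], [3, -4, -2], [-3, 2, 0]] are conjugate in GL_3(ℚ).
Both have characteristic polynomial (x + 2)^3, but the minimal polynomial of A is (x + 2)^3 while the minimal polynomial of B is (x + 2)^2. The minimal polynomial is a similarity invariant, so A and B are not similar.

No.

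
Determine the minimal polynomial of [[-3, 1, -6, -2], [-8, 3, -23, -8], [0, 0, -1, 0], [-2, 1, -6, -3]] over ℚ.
The characteristic polynomial factors as (x + 1)^4. The minimal polynomial is ∏(x - λ)^{k_λ} where k_λ is the size of the largest Jordan block at λ.

For λ = -1: rank(A + I) = 2, and the largest Jordan block has size 3 (the smallest k with rank((A + I)^k) = rank((A + I)^(k+1))).

So m_A(x) = (x + 1)^3.

m_A(x) = (x + 1)^3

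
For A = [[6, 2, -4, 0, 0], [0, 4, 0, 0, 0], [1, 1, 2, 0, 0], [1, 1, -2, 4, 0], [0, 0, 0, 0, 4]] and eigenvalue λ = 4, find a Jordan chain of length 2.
v_1 = [[0, 1, 0, -2, -2]]^T, v_2 = [[2, 0, 1, 1, 0]]^T

We seek v_1 ∈ ker((A - 4I)^2) \ ker(A - 4I), then set v_{i+1} = (A - 4I) v_i.

One such chain is v_1 = [[0, 1, 0, -2, -2]]^T, v_2 = [[2, 0, 1, 1, 0]]^T. Check: (A - 4I) v_2 = [[0, 0, 0, 0, 0]]^T = 0.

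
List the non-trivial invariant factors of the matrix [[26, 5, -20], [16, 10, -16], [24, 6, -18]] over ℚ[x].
x - 6, (x - 6)^2

The Jordan structure of A has elementary divisors (x - 6)^2, (x - 6). Arranging the block sizes at each eigenvalue in decreasing order and taking row products gives the invariant factors.

Invariant factors (smallest first, each dividing the next): x - 6, (x - 6)^2.

Check: the last factor (x - 6)^2 is the minimal polynomial, and the product (x - 6)^3 is the characteristic polynomial.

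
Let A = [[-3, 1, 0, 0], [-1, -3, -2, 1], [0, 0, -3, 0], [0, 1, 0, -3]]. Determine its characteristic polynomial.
χ_A(x) = (x + 3)^4

xI - A = [[x + 3, -1, 0, 0], [1, x + 3, 2, -1], [0, 0, x + 3, 0], [0, -1, 0, x + 3]].

Expanding det(xI - A) along the first row:
det(xI - A) = + (x + 3)·det([[x + 3, 2, -1], [0, x + 3, 0], [-1, 0, x + 3]]) - (-1)·det([[1, 2, -1], [0, x + 3, 0], [0, 0, x + 3]]) + (0)·det([[1, x + 3, -1], [0, 0, 0], [0, -1, x + 3]]) - (0)·det([[1, x + 3, 2], [0, 0, x + 3], [0, -1, 0]]).

Evaluating gives χ_A(x) = x^4 + 12x^3 + 54x^2 + 108x + 81 = (x + 3)^4.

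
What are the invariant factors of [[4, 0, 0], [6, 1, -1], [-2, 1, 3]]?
The Jordan structure of A has elementary divisors (x - 2)^2, (x - 4). Arranging the block sizes at each eigenvalue in decreasing order and taking row products gives the invariant factors.

Invariant factors (smallest first, each dividing the next): (x - 4)(x - 2)^2.

Check: the last factor (x - 4)(x - 2)^2 is the minimal polynomial, and the product (x - 4)(x - 2)^2 is the characteristic polynomial.

(x - 4)(x - 2)^2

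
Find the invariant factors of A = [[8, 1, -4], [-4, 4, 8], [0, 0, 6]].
The Jordan structure of A has elementary divisors (x - 6)^2, (x - 6). Arranging the block sizes at each eigenvalue in decreasing order and taking row products gives the invariant factors.

Invariant factors (smallest first, each dividing the next): x - 6, (x - 6)^2.

Check: the last factor (x - 6)^2 is the minimal polynomial, and the product (x - 6)^3 is the characteristic polynomial.

x - 6, (x - 6)^2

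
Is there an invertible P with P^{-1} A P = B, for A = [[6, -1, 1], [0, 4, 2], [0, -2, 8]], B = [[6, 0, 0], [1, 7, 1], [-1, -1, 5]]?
Yes.

Two matrices over a field are similar if and only if they have the same invariant factors.

Both A and B have characteristic polynomial (x - 6)^3 and minimal polynomial (x - 6)^2. Computing further, both have invariant factors x - 6, (x - 6)^2. Hence A and B are similar.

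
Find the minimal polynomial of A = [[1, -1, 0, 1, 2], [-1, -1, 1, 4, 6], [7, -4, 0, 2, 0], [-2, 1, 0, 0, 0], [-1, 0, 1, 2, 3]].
The characteristic polynomial factors as (x - 1)^4(x + 1). The minimal polynomial is ∏(x - λ)^{k_λ} where k_λ is the size of the largest Jordan block at λ.

For λ = -1: rank(A + I) = 4, and the largest Jordan block has size 1 (the smallest k with rank((A + I)^k) = rank((A + I)^(k+1))).
For λ = 1: rank(A - I) = 3, and the largest Jordan block has size 3 (the smallest k with rank((A - I)^k) = rank((A - I)^(k+1))).

So m_A(x) = (x - 1)^3(x + 1).

m_A(x) = (x - 1)^3(x + 1)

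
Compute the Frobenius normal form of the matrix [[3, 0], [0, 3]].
The invariant factors of A (the non-unit diagonal entries of the Smith normal form of xI - A over ℚ[x]) are x - 3, x - 3, each dividing the next. The characteristic polynomial is their product, (x - 3)^2.

The rational canonical form is the block-diagonal matrix of companion matrices C(f_i):
R = [[3, 0], [0, 3]].

R = [[3, 0], [0, 3]]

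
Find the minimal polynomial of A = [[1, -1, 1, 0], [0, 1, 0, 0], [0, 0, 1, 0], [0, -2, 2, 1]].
The characteristic polynomial factors as (x - 1)^4. The minimal polynomial is ∏(x - λ)^{k_λ} where k_λ is the size of the largest Jordan block at λ.

For λ = 1: rank(A - I) = 1, and the largest Jordan block has size 2 (the smallest k with rank((A - I)^k) = rank((A - I)^(k+1))).

So m_A(x) = (x - 1)^2.

m_A(x) = (x - 1)^2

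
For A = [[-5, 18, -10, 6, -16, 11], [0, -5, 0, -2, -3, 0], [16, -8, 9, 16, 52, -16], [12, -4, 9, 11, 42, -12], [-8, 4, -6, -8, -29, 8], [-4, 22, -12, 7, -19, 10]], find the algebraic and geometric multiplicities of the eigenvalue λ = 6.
algebraic multiplicity 1, geometric multiplicity 1

The characteristic polynomial is (x - 6)(x + 3)^5, so the factor x - 6 appears with exponent 1: the algebraic multiplicity is 1.

rank(A - 6I) = 5, so the eigenspace has dimension 6 - 5 = 1: the geometric multiplicity is 1.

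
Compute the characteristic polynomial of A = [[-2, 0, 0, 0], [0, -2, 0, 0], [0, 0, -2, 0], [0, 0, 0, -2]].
χ_A(x) = (x + 2)^4

xI - A = [[x + 2, 0, 0, 0], [0, x + 2, 0, 0], [0, 0, x + 2, 0], [0, 0, 0, x + 2]].

Expanding det(xI - A) along the first row:
det(xI - A) = + (x + 2)·det([[x + 2, 0, 0], [0, x + 2, 0], [0, 0, x + 2]]) - (0)·det([[0, 0, 0], [0, x + 2, 0], [0, 0, x + 2]]) + (0)·det([[0, x + 2, 0], [0, 0, 0], [0, 0, x + 2]]) - (0)·det([[0, x + 2, 0], [0, 0, x + 2], [0, 0, 0]]).

Evaluating gives χ_A(x) = x^4 + 8x^3 + 24x^2 + 32x + 16 = (x + 2)^4.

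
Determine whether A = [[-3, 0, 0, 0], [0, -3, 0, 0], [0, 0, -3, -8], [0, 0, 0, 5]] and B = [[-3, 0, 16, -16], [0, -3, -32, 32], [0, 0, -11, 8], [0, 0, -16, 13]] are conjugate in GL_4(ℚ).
Two matrices over a field are similar if and only if they have the same invariant factors.

Both A and B have characteristic polynomial (x - 5)(x + 3)^3 and minimal polynomial (x - 5)(x + 3). Computing further, both have invariant factors x + 3, x + 3, (x - 5)(x + 3). Hence A and B are similar.

Yes.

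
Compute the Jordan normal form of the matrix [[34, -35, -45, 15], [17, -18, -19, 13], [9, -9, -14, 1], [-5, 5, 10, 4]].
The characteristic polynomial is det(xI - A) = (x - 4)^2(x + 1)^2, so the eigenvalues are -1 (algebraic multiplicity 2), 4 (algebraic multiplicity 2).

For λ = -1: rank(A + I) = 2. The eigenspace has dimension 4 - 2 = 2, so there are 2 Jordan blocks; the rank sequence gives block sizes [1, 1].

For λ = 4: rank(A - 4I) = 3, rank((A - 4I)^2) = 2. The eigenspace has dimension 4 - 3 = 1, so there is 1 Jordan block; the rank sequence gives block sizes [2].

Assembling the blocks gives the Jordan form J above.

J = [[-1, 0, 0, 0], [0, -1, 0, 0], [0, 0, 4, 1], [0, 0, 0, 4]]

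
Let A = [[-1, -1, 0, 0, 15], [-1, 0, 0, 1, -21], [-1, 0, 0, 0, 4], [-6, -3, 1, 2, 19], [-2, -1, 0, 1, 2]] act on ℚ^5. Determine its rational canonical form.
The invariant factors of A (the non-unit diagonal entries of the Smith normal form of xI - A over ℚ[x]) are (x - 4)(x + 1)(x^3 - 4x - 2), each dividing the next. The characteristic polynomial is their product, (x - 4)(x + 1)(x^3 - 4x - 2).

The rational canonical form is the block-diagonal matrix of companion matrices C(f_i):
R = [[0, 0, 0, 0, -8], [1, 0, 0, 0, -22], [0, 1, 0, 0, -10], [0, 0, 1, 0, 8], [0, 0, 0, 1, 3]].

Note the characteristic polynomial does not split into linear factors over ℚ, so A has no Jordan form over ℚ; the rational canonical form exists over any field.

R = [[0, 0, 0, 0, -8], [1, 0, 0, 0, -22], [0, 1, 0, 0, -10], [0, 0, 1, 0, 8], [0, 0, 0, 1, 3]]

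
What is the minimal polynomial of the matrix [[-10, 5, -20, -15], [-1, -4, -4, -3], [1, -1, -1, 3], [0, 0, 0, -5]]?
m_A(x) = (x + 5)^2

The characteristic polynomial factors as (x + 5)^4. The minimal polynomial is ∏(x - λ)^{k_λ} where k_λ is the size of the largest Jordan block at λ.

For λ = -5: rank(A + 5I) = 1, and the largest Jordan block has size 2 (the smallest k with rank((A + 5I)^k) = rank((A + 5I)^(k+1))).

So m_A(x) = (x + 5)^2.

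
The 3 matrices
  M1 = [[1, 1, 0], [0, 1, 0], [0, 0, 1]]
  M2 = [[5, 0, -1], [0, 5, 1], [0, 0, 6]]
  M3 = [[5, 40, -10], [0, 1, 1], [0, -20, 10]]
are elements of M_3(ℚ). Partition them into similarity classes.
Characteristic polynomials: χ_{M1} = (x - 1)^3, χ_{M2} = (x - 6)(x - 5)^2, χ_{M3} = (x - 6)(x - 5)^2.

{M1}: invariant factors x - 1, (x - 1)^2.

{M2, M3}: invariant factors x - 5, (x - 6)(x - 5).

Matrices are similar if and only if their invariant-factor lists agree; the partition into similarity classes is {M1}, {M2, M3}.

2 classes: {M1}, {M2, M3}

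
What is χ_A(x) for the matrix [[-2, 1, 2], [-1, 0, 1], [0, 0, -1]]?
xI - A = [[x + 2, -1, -2], [1, x, -1], [0, 0, x + 1]].

Expanding det(xI - A) along the first row:
det(xI - A) = + (x + 2)·det([[x, -1], [0, x + 1]]) - (-1)·det([[1, -1], [0, x + 1]]) + (-2)·det([[1, x], [0, 0]]).

Evaluating gives χ_A(x) = x^3 + 3x^2 + 3x + 1 = (x + 1)^3.

χ_A(x) = (x + 1)^3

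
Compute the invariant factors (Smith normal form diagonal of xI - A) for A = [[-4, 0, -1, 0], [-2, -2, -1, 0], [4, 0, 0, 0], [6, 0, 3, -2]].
The Jordan structure of A has elementary divisors (x + 2)^2, (x + 2), (x + 2). Arranging the block sizes at each eigenvalue in decreasing order and taking row products gives the invariant factors.

Invariant factors (smallest first, each dividing the next): x + 2, x + 2, (x + 2)^2.

Check: the last factor (x + 2)^2 is the minimal polynomial, and the product (x + 2)^4 is the characteristic polynomial.

x + 2, x + 2, (x + 2)^2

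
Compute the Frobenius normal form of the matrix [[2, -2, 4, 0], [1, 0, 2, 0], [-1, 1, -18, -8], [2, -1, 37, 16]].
The invariant factors of A (the non-unit diagonal entries of the Smith normal form of xI - A over ℚ[x]) are (x^2 + 4)^2, each dividing the next. The characteristic polynomial is their product, (x^2 + 4)^2.

The rational canonical form is the block-diagonal matrix of companion matrices C(f_i):
R = [[0, 0, 0, -16], [1, 0, 0, 0], [0, 1, 0, -8], [0, 0, 1, 0]].

Note the characteristic polynomial does not split into linear factors over ℚ, so A has no Jordan form over ℚ; the rational canonical form exists over any field.

R = [[0, 0, 0, -16], [1, 0, 0, 0], [0, 1, 0, -8], [0, 0, 1, 0]]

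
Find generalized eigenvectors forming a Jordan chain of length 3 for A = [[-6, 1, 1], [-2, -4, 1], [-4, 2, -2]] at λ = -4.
We seek v_1 ∈ ker((A + 4I)^3) \ ker((A + 4I)^2), then set v_{i+1} = (A + 4I) v_i.

One such chain is v_1 = [[0, 0, 1]]^T, v_2 = [[1, 1, 2]]^T, v_3 = [[1, 0, 2]]^T. Check: (A + 4I) v_3 = [[0, 0, 0]]^T = 0.

v_1 = [[0, 0, 1]]^T, v_2 = [[1, 1, 2]]^T, v_3 = [[1, 0, 2]]^T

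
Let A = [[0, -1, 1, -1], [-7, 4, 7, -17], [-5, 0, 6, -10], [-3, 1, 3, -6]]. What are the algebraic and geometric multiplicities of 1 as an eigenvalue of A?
The characteristic polynomial is (x - 1)^4, so the factor x - 1 appears with exponent 4: the algebraic multiplicity is 4.

rank(A - I) = 2, so the eigenspace has dimension 4 - 2 = 2: the geometric multiplicity is 2.

Since 2 < 4, A is not diagonalizable.

algebraic multiplicity 4, geometric multiplicity 2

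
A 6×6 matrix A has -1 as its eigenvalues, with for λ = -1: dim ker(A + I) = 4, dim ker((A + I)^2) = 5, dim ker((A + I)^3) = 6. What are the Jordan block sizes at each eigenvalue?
λ = -1: successive nullity increments [4, 1, 1] count blocks of size ≥ k; block sizes are [3, 1, 1, 1].

Jordan blocks: (-1, 3), (-1, 1), (-1, 1), (-1, 1)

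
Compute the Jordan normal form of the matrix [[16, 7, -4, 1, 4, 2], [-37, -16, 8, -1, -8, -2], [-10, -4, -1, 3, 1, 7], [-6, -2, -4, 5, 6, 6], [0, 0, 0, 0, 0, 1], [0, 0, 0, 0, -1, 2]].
J = [[1, 1, 0, 0, 0, 0], [0, 1, 0, 0, 0, 0], [0, 0, 1, 1, 0, 0], [0, 0, 0, 1, 0, 0], [0, 0, 0, 0, 1, 1], [0, 0, 0, 0, 0, 1]]

The characteristic polynomial is det(xI - A) = (x - 1)^6, so the eigenvalues are 1 (algebraic multiplicity 6).

For λ = 1: rank(A - I) = 3, rank((A - I)^2) = 0. The eigenspace has dimension 6 - 3 = 3, so there are 3 Jordan blocks; the rank sequence gives block sizes [2, 2, 2].

Assembling the blocks gives the Jordan form J above.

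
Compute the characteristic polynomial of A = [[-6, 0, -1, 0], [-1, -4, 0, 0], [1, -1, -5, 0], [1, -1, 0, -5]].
xI - A = [[x + 6, 0, 1, 0], [1, x + 4, 0, 0], [-1, 1, x + 5, 0], [-1, 1, 0, x + 5]].

Expanding det(xI - A) along the first row:
det(xI - A) = + (x + 6)·det([[x + 4, 0, 0], [1, x + 5, 0], [1, 0, x + 5]]) - (0)·det([[1, 0, 0], [-1, x + 5, 0], [-1, 0, x + 5]]) + (1)·det([[1, x + 4, 0], [-1, 1, 0], [-1, 1, x + 5]]) - (0)·det([[1, x + 4, 0], [-1, 1, x + 5], [-1, 1, 0]]).

Evaluating gives χ_A(x) = x^4 + 20x^3 + 150x^2 + 500x + 625 = (x + 5)^4.

χ_A(x) = (x + 5)^4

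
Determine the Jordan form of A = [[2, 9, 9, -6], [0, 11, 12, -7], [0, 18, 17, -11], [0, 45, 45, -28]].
The characteristic polynomial is det(xI - A) = (x - 2)^2(x + 1)^2, so the eigenvalues are -1 (algebraic multiplicity 2), 2 (algebraic multiplicity 2).

For λ = -1: rank(A + I) = 3, rank((A + I)^2) = 2. The eigenspace has dimension 4 - 3 = 1, so there is 1 Jordan block; the rank sequence gives block sizes [2].

For λ = 2: rank(A - 2I) = 2. The eigenspace has dimension 4 - 2 = 2, so there are 2 Jordan blocks; the rank sequence gives block sizes [1, 1].

Assembling the blocks gives the Jordan form J above.

J = [[-1, 1, 0, 0], [0, -1, 0, 0], [0, 0, 2, 0], [0, 0, 0, 2]]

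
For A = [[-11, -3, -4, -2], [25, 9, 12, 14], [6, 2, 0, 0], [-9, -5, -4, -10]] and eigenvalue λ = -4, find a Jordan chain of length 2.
We seek v_1 ∈ ker((A + 4I)^2) \ ker(A + 4I), then set v_{i+1} = (A + 4I) v_i.

One such chain is v_1 = [[0, -1, 0, 1]]^T, v_2 = [[1, 1, -2, -1]]^T. Check: (A + 4I) v_2 = [[0, 0, 0, 0]]^T = 0.

v_1 = [[0, -1, 0, 1]]^T, v_2 = [[1, 1, -2, -1]]^T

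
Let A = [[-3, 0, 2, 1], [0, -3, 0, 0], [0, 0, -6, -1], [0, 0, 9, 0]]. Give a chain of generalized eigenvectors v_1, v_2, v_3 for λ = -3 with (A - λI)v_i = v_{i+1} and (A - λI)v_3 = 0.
v_1 = [[1, 1, 1, -2]]^T, v_2 = [[0, 0, -1, 3]]^T, v_3 = [[1, 0, 0, 0]]^T

We seek v_1 ∈ ker((A + 3I)^3) \ ker((A + 3I)^2), then set v_{i+1} = (A + 3I) v_i.

One such chain is v_1 = [[1, 1, 1, -2]]^T, v_2 = [[0, 0, -1, 3]]^T, v_3 = [[1, 0, 0, 0]]^T. Check: (A + 3I) v_3 = [[0, 0, 0, 0]]^T = 0.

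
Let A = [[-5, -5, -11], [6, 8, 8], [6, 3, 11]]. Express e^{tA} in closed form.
e^{tA} = [[(-6*t*e^{t} - 3*e^{t} + 4)*e^{4*t}, (-3*t*e^{t} - 2*e^{t} + 2)*e^{4*t}, (-7*t*e^{t} - 4*e^{t} + 4)*e^{4*t}], [6*(2*t*e^{t} - e^{t} + 1)*e^{4*t}, (6*t*e^{t} - 2*e^{t} + 3)*e^{4*t}, (14*t*e^{t} - 6*e^{t} + 6)*e^{4*t}], [6*(e^{t} - 1)*e^{4*t}, 3*(e^{t} - 1)*e^{4*t}, (7*e^{t} - 6)*e^{4*t}]]

A has Jordan form J = [[4, 0, 0], [0, 5, 1], [0, 0, 5]] with A = PJP^{-1}, so e^{tA} = P e^{tJ} P^{-1}.

For a Jordan block J_k(λ), e^{tJ_k(λ)} = e^{λt} · (I + tN + t^2 N^2/2! + ... + t^{k-1} N^{k-1}/(k-1)!) where N is the nilpotent superdiagonal part.

Assembling the blocks and conjugating back gives the entries of e^{tA} as shown above.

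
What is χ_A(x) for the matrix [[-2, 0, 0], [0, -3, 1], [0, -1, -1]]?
χ_A(x) = (x + 2)^3

xI - A = [[x + 2, 0, 0], [0, x + 3, -1], [0, 1, x + 1]].

Expanding det(xI - A) along the first row:
det(xI - A) = + (x + 2)·det([[x + 3, -1], [1, x + 1]]) - (0)·det([[0, -1], [0, x + 1]]) + (0)·det([[0, x + 3], [0, 1]]).

Evaluating gives χ_A(x) = x^3 + 6x^2 + 12x + 8 = (x + 2)^3.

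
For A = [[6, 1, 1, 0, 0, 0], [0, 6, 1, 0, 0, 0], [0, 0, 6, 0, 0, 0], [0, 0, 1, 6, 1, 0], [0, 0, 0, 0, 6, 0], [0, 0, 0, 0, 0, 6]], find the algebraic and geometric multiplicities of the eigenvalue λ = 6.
algebraic multiplicity 6, geometric multiplicity 3

The characteristic polynomial is (x - 6)^6, so the factor x - 6 appears with exponent 6: the algebraic multiplicity is 6.

rank(A - 6I) = 3, so the eigenspace has dimension 6 - 3 = 3: the geometric multiplicity is 3.

Since 3 < 6, A is not diagonalizable.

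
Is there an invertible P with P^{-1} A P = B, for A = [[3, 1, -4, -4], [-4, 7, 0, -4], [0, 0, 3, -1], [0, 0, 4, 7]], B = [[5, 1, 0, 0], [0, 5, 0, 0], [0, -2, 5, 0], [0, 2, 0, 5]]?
No.

Both have characteristic polynomial (x - 5)^4 and minimal polynomial (x - 5)^2. But rank(A - 5I) = 2 for A while rank(B - 5I) = 1 for B, so the number of Jordan blocks at λ = 5 differs. A and B are not similar.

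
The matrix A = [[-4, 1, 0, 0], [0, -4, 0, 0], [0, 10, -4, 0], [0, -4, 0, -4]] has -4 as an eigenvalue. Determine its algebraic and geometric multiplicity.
The characteristic polynomial is (x + 4)^4, so the factor x + 4 appears with exponent 4: the algebraic multiplicity is 4.

rank(A + 4I) = 1, so the eigenspace has dimension 4 - 1 = 3: the geometric multiplicity is 3.

Since 3 < 4, A is not diagonalizable.

algebraic multiplicity 4, geometric multiplicity 3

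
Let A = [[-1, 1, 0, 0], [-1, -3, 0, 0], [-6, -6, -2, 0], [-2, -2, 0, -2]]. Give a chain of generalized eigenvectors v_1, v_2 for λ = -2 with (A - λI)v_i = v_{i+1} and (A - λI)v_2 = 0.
We seek v_1 ∈ ker((A + 2I)^2) \ ker(A + 2I), then set v_{i+1} = (A + 2I) v_i.

One such chain is v_1 = [[0, 1, -5, -2]]^T, v_2 = [[1, -1, -6, -2]]^T. Check: (A + 2I) v_2 = [[0, 0, 0, 0]]^T = 0.

v_1 = [[0, 1, -5, -2]]^T, v_2 = [[1, -1, -6, -2]]^T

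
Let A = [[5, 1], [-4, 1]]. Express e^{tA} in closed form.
e^{tA} = [[(2*t + 1)*e^{3*t}, t*e^{3*t}], [-4*t*e^{3*t}, (1 - 2*t)*e^{3*t}]]

A has Jordan form J = [[3, 1], [0, 3]] with A = PJP^{-1}, so e^{tA} = P e^{tJ} P^{-1}.

For a Jordan block J_k(λ), e^{tJ_k(λ)} = e^{λt} · (I + tN + t^2 N^2/2! + ... + t^{k-1} N^{k-1}/(k-1)!) where N is the nilpotent superdiagonal part.

Assembling the blocks and conjugating back gives the entries of e^{tA} as shown above.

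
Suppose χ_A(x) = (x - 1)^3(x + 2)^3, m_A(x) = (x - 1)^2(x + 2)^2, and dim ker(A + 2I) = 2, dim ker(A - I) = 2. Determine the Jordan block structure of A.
λ = -2: algebraic multiplicity 3 (exponent in χ_A), largest block size 2 (exponent in m_A), 2 blocks (geometric multiplicity). These force block sizes [2, 1].
λ = 1: algebraic multiplicity 3 (exponent in χ_A), largest block size 2 (exponent in m_A), 2 blocks (geometric multiplicity). These force block sizes [2, 1].

Jordan blocks: (-2, 2), (-2, 1), (1, 2), (1, 1)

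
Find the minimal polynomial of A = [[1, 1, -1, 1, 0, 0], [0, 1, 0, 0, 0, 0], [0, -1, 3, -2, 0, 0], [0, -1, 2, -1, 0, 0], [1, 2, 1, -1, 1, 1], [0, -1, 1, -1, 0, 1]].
m_A(x) = (x - 1)^2

The characteristic polynomial factors as (x - 1)^6. The minimal polynomial is ∏(x - λ)^{k_λ} where k_λ is the size of the largest Jordan block at λ.

For λ = 1: rank(A - I) = 3, and the largest Jordan block has size 2 (the smallest k with rank((A - I)^k) = rank((A - I)^(k+1))).

So m_A(x) = (x - 1)^2.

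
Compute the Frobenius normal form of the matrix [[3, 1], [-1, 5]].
R = [[0, -16], [1, 8]]

The invariant factors of A (the non-unit diagonal entries of the Smith normal form of xI - A over ℚ[x]) are (x - 4)^2, each dividing the next. The characteristic polynomial is their product, (x - 4)^2.

The rational canonical form is the block-diagonal matrix of companion matrices C(f_i):
R = [[0, -16], [1, 8]].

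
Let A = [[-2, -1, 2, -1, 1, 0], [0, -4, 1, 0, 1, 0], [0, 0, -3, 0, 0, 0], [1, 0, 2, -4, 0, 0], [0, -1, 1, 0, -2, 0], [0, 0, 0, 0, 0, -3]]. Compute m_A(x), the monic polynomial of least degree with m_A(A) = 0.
m_A(x) = (x + 3)^3

The characteristic polynomial factors as (x + 3)^6. The minimal polynomial is ∏(x - λ)^{k_λ} where k_λ is the size of the largest Jordan block at λ.

For λ = -3: rank(A + 3I) = 3, and the largest Jordan block has size 3 (the smallest k with rank((A + 3I)^k) = rank((A + 3I)^(k+1))).

So m_A(x) = (x + 3)^3.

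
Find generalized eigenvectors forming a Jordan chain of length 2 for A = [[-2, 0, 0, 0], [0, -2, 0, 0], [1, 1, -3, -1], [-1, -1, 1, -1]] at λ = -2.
v_1 = [[1, 1, 0, 1]]^T, v_2 = [[0, 0, 1, -1]]^T

We seek v_1 ∈ ker((A + 2I)^2) \ ker(A + 2I), then set v_{i+1} = (A + 2I) v_i.

One such chain is v_1 = [[1, 1, 0, 1]]^T, v_2 = [[0, 0, 1, -1]]^T. Check: (A + 2I) v_2 = [[0, 0, 0, 0]]^T = 0.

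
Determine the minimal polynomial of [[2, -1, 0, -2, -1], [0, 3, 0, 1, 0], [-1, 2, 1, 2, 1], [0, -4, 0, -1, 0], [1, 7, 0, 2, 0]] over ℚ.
The characteristic polynomial factors as (x - 1)^5. The minimal polynomial is ∏(x - λ)^{k_λ} where k_λ is the size of the largest Jordan block at λ.

For λ = 1: rank(A - I) = 3, and the largest Jordan block has size 3 (the smallest k with rank((A - I)^k) = rank((A - I)^(k+1))).

So m_A(x) = (x - 1)^3.

m_A(x) = (x - 1)^3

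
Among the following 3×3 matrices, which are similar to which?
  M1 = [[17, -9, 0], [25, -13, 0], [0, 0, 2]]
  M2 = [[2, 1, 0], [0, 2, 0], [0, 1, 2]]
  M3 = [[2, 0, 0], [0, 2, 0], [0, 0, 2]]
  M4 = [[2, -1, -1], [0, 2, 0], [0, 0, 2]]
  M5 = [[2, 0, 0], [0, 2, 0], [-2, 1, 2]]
2 classes: {M1, M2, M4, M5}, {M3}

Characteristic polynomials: χ_{M1} = (x - 2)^3, χ_{M2} = (x - 2)^3, χ_{M3} = (x - 2)^3, χ_{M4} = (x - 2)^3, χ_{M5} = (x - 2)^3.

{M1, M2, M4, M5}: invariant factors x - 2, (x - 2)^2.

{M3}: invariant factors x - 2, x - 2, x - 2.

Matrices are similar if and only if their invariant-factor lists agree; the partition into similarity classes is {M1, M2, M4, M5}, {M3}.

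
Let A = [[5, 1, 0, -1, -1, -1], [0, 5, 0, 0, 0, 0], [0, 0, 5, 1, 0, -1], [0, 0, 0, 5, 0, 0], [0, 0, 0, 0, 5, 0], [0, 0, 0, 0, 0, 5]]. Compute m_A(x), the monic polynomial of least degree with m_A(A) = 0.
m_A(x) = (x - 5)^2

The characteristic polynomial factors as (x - 5)^6. The minimal polynomial is ∏(x - λ)^{k_λ} where k_λ is the size of the largest Jordan block at λ.

For λ = 5: rank(A - 5I) = 2, and the largest Jordan block has size 2 (the smallest k with rank((A - 5I)^k) = rank((A - 5I)^(k+1))).

So m_A(x) = (x - 5)^2.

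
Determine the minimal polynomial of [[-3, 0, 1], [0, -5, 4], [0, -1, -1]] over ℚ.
m_A(x) = (x + 3)^3

The characteristic polynomial factors as (x + 3)^3. The minimal polynomial is ∏(x - λ)^{k_λ} where k_λ is the size of the largest Jordan block at λ.

For λ = -3: rank(A + 3I) = 2, and the largest Jordan block has size 3 (the smallest k with rank((A + 3I)^k) = rank((A + 3I)^(k+1))).

So m_A(x) = (x + 3)^3.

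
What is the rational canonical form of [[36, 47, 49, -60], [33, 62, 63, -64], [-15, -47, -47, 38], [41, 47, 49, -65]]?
The invariant factors of A (the non-unit diagonal entries of the Smith normal form of xI - A over ℚ[x]) are x + 5, (x + 5)(x^2 + 4x - 3), each dividing the next. The characteristic polynomial is their product, (x + 5)^2(x^2 + 4x - 3).

The rational canonical form is the block-diagonal matrix of companion matrices C(f_i):
R = [[-5, 0, 0, 0], [0, 0, 0, 15], [0, 1, 0, -17], [0, 0, 1, -9]].

Note the characteristic polynomial does not split into linear factors over ℚ, so A has no Jordan form over ℚ; the rational canonical form exists over any field.

R = [[-5, 0, 0, 0], [0, 0, 0, 15], [0, 1, 0, -17], [0, 0, 1, -9]]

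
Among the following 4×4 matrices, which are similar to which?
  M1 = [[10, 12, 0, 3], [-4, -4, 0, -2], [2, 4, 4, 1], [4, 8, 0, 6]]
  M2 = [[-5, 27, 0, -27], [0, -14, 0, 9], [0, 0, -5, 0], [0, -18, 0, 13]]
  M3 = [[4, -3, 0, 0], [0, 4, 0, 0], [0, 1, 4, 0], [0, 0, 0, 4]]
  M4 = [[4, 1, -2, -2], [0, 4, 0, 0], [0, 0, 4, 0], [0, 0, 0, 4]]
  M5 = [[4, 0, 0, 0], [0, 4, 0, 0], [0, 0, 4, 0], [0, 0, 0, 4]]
Characteristic polynomials: χ_{M1} = (x - 4)^4, χ_{M2} = (x - 4)(x + 5)^3, χ_{M3} = (x - 4)^4, χ_{M4} = (x - 4)^4, χ_{M5} = (x - 4)^4.

{M1, M3, M4}: invariant factors x - 4, x - 4, (x - 4)^2.

{M2}: invariant factors x + 5, x + 5, (x - 4)(x + 5).

{M5}: invariant factors x - 4, x - 4, x - 4, x - 4.

Matrices are similar if and only if their invariant-factor lists agree; the partition into similarity classes is {M1, M3, M4}, {M2}, {M5}.

3 classes: {M1, M3, M4}, {M2}, {M5}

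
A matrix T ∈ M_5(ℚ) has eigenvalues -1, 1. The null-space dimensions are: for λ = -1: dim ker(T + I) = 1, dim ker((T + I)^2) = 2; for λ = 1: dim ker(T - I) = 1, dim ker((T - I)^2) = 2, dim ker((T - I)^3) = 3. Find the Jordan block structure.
λ = -1: successive nullity increments [1, 1] count blocks of size ≥ k; block sizes are [2].
λ = 1: successive nullity increments [1, 1, 1] count blocks of size ≥ k; block sizes are [3].

Jordan blocks: (-1, 2), (1, 3)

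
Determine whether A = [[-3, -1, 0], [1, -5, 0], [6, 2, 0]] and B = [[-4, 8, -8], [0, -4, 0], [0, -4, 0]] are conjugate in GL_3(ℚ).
Both have characteristic polynomial x(x + 4)^2, but the minimal polynomial of A is x(x + 4)^2 while the minimal polynomial of B is x(x + 4). The minimal polynomial is a similarity invariant, so A and B are not similar.

No.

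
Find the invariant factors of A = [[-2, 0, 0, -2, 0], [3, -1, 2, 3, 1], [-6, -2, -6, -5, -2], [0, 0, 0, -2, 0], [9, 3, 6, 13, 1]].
The Jordan structure of A has elementary divisors (x + 2)^2, (x + 2)^2, (x + 2). Arranging the block sizes at each eigenvalue in decreasing order and taking row products gives the invariant factors.

Invariant factors (smallest first, each dividing the next): x + 2, (x + 2)^2, (x + 2)^2.

Check: the last factor (x + 2)^2 is the minimal polynomial, and the product (x + 2)^5 is the characteristic polynomial.

x + 2, (x + 2)^2, (x + 2)^2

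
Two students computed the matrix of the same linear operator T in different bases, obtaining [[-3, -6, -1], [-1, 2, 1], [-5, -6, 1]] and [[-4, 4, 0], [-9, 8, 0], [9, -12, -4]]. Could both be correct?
Yes.

Two matrices over a field are similar if and only if they have the same invariant factors.

Both A and B have characteristic polynomial (x - 2)^2(x + 4) and minimal polynomial (x - 2)^2(x + 4). Computing further, both have invariant factors (x - 2)^2(x + 4). Hence A and B are similar.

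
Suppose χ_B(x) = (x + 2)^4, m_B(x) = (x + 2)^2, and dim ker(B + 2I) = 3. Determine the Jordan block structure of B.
Jordan blocks: (-2, 2), (-2, 1), (-2, 1)

λ = -2: algebraic multiplicity 4 (exponent in χ_B), largest block size 2 (exponent in m_B), 3 blocks (geometric multiplicity). These force block sizes [2, 1, 1].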